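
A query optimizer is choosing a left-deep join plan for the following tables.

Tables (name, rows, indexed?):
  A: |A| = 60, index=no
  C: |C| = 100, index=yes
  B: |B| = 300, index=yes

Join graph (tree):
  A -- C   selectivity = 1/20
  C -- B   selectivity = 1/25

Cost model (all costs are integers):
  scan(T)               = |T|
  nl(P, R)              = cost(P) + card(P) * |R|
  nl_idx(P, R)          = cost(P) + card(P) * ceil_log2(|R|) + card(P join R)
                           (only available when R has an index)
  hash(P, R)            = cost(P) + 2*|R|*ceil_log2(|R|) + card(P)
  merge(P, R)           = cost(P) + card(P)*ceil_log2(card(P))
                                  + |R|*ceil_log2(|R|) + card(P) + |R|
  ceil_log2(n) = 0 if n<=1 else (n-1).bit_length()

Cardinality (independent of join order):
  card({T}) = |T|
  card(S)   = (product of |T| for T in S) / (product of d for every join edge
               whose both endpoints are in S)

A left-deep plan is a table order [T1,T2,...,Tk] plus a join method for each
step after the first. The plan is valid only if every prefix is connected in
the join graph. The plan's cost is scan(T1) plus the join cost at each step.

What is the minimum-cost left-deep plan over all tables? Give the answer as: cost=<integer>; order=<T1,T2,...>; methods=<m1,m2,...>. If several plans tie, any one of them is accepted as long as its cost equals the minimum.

cost=3920; order=B,C,A; methods=hash,hash

Selinger DP (subsets sized 1..n):
  {A}: scan cost=60, card=60
  {C}: scan cost=100, card=100
  {B}: scan cost=300, card=300
  {AC}: card=300; try (C,nl_idx)→780, (A,hash)→920, (C,merge)→1280, (A,merge)→1320, (C,hash)→1520, (C,nl)→6060 …(+1); best=780 via (C,nl_idx)
  {BC}: card=1200; try (C,hash)→2000, (B,nl_idx)→2200, (C,nl_idx)→3600, (B,merge)→3900, (C,merge)→4100, (B,hash)→5600 …(+2); best=2000 via (C,hash)
  {ABC}: card=3600; try (A,hash)→3920, (B,hash)→6480, (B,merge)→6780, (B,nl_idx)→7080, (A,merge)→16820, (A,nl)→74000 …(+1); best=3920 via (A,hash)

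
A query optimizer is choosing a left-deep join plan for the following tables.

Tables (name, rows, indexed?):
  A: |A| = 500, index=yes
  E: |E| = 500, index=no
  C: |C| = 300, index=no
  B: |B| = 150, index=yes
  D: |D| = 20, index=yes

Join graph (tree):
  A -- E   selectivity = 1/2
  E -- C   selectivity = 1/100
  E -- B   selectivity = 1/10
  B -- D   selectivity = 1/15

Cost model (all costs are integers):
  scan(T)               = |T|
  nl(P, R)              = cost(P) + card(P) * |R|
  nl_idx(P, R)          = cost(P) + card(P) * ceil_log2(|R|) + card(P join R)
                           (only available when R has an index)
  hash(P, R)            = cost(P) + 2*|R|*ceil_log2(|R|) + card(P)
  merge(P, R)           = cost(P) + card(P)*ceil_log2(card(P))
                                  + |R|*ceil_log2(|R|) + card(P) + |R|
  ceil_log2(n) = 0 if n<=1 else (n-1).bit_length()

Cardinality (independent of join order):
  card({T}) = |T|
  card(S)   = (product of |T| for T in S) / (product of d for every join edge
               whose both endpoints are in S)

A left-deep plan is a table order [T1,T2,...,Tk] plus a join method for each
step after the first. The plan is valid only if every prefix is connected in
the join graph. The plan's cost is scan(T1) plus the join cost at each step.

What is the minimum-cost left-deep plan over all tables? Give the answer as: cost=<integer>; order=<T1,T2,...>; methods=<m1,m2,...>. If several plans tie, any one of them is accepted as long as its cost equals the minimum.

Selinger DP (subsets sized 1..n):
  {A}: scan cost=500, card=500
  {E}: scan cost=500, card=500
  {C}: scan cost=300, card=300
  {B}: scan cost=150, card=150
  {D}: scan cost=20, card=20
  {AE}: card=125000; try (E,hash)→10000, (A,hash)→10000, (E,merge)→10500, (A,merge)→10500, (A,nl_idx)→130000, (E,nl)→250500 …(+1); best=10000 via (E,hash)
  {CE}: card=1500; try (C,hash)→6400, (E,merge)→8300, (C,merge)→8500, (E,hash)→9600, (E,nl)→150300, (C,nl)→150500; best=6400 via (C,hash)
  {BE}: card=7500; try (B,hash)→3400, (E,merge)→6500, (B,merge)→6850, (E,hash)→9300, (B,nl_idx)→12000, (E,nl)→75150 …(+1); best=3400 via (B,hash)
  {BD}: card=200; try (B,nl_idx)→380, (D,hash)→500, (D,nl_idx)→1100, (B,merge)→1490, (D,merge)→1620, (B,hash)→2440 …(+2); best=380 via (B,nl_idx)
  {ACE}: card=375000; try (A,hash)→16900, (A,merge)→29400, (C,hash)→140400, (A,nl_idx)→394900, (A,nl)→756400, (C,merge)→2263000 …(+1); best=16900 via (A,hash)
  {ABE}: card=1875000; try (A,hash)→19900, (A,merge)→113400, (B,hash)→137400, (A,nl_idx)→1945900, (B,merge)→2261350, (B,nl_idx)→2885000 …(+2); best=19900 via (A,hash)
  {BCE}: card=22500; try (B,hash)→10300, (C,hash)→16300, (B,merge)→25750, (B,nl_idx)→40900, (C,merge)→111400, (B,nl)→231400 …(+1); best=10300 via (B,hash)
  {BDE}: card=10000; try (E,merge)→7180, (E,hash)→9580, (D,hash)→11100, (D,nl_idx)→50900, (E,nl)→100380, (D,merge)→108520 …(+1); best=7180 via (E,merge)
  {ABCE}: card=5625000; try (A,hash)→41800, (A,merge)→375300, (B,hash)→394300, (C,hash)→1900300, (A,nl_idx)→5837800, (B,merge)→7518250 …(+5); best=41800 via (A,hash)
  {ABDE}: card=2500000; try (A,hash)→26180, (A,merge)→162180, (D,hash)→1895100, (A,nl_idx)→2597180, (A,nl)→5007180, (D,nl_idx)→11894900 …(+2); best=26180 via (A,hash)
  {BCDE}: card=30000; try (C,hash)→22580, (D,hash)→33000, (D,nl_idx)→152800, (C,merge)→160180, (D,merge)→370420, (D,nl)→460300 …(+1); best=22580 via (C,hash)
  {ABCDE}: card=7500000; try (A,hash)→61580, (A,merge)→507580, (C,hash)→2531580, (D,hash)→5667000, (A,nl_idx)→7792580, (A,nl)→15022580 …(+5); best=61580 via (A,hash)

cost=61580; order=D,B,E,C,A; methods=nl_idx,merge,hash,hash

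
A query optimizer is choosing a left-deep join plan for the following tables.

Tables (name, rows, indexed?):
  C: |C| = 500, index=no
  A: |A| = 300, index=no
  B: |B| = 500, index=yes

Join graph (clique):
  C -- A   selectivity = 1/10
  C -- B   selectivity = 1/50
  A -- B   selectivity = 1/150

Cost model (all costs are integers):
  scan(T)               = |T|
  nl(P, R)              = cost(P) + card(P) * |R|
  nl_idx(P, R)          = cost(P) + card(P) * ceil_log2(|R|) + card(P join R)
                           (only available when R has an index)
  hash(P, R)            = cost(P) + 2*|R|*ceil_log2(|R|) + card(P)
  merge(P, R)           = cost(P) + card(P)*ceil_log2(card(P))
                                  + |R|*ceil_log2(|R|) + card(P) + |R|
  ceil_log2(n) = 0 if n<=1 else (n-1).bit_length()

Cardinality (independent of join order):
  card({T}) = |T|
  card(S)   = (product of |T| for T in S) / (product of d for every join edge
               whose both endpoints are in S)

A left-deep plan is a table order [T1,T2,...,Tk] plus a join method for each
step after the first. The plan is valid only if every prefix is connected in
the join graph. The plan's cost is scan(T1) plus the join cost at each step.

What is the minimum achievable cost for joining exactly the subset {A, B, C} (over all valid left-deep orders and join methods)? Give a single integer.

Selinger DP over subsets of {A,B,C}:
  {C}: scan cost=500, card=500
  {A}: scan cost=300, card=300
  {B}: scan cost=500, card=500
  {AC}: card=15000; try (A,hash)→6400, (C,merge)→8300, (A,merge)→8500, (C,hash)→9600, (C,nl)→150300, (A,nl)→150500; best=6400 via (A,hash)
  {BC}: card=5000; try (C,hash)→10000, (B,hash)→10000, (B,nl_idx)→10000, (C,merge)→10500, (B,merge)→10500, (C,nl)→250500 …(+1); best=10000 via (C,hash)
  {AB}: card=1000; try (B,nl_idx)→4000, (A,hash)→6400, (B,merge)→8300, (A,merge)→8500, (B,hash)→9600, (B,nl)→150300 …(+1); best=4000 via (B,nl_idx)
  {ABC}: card=1000; try (C,hash)→14000, (C,merge)→20000, (A,hash)→20400, (B,hash)→30400, (A,merge)→83000, (B,nl_idx)→142400 …(+4); best=14000 via (C,hash)

14000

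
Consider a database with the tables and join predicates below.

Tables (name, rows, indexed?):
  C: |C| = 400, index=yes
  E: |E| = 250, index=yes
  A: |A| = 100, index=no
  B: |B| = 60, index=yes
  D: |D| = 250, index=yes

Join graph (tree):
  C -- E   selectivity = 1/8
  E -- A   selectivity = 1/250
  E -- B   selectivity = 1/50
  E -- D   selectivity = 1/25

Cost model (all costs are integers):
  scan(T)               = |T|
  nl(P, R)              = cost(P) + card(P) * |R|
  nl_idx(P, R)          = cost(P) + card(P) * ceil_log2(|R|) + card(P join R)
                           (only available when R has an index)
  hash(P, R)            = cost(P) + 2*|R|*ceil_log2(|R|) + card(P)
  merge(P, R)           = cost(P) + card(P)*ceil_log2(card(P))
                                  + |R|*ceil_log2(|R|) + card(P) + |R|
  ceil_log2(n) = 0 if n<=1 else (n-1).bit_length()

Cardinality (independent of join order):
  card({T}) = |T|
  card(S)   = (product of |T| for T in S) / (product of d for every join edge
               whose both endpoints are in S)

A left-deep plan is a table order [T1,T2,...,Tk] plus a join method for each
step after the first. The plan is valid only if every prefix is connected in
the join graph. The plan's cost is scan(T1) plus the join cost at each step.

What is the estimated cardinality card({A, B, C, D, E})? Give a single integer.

Tables in S: A(100), B(60), C(400), D(250), E(250)
Edges inside S: C-E(d=8), E-A(d=250), E-B(d=50), E-D(d=25)
numerator = 100 * 60 * 400 * 250 * 250 = 150000000000
denominator = 8 * 250 * 50 * 25 = 2500000
card(S) = 150000000000 / 2500000 = 60000

60000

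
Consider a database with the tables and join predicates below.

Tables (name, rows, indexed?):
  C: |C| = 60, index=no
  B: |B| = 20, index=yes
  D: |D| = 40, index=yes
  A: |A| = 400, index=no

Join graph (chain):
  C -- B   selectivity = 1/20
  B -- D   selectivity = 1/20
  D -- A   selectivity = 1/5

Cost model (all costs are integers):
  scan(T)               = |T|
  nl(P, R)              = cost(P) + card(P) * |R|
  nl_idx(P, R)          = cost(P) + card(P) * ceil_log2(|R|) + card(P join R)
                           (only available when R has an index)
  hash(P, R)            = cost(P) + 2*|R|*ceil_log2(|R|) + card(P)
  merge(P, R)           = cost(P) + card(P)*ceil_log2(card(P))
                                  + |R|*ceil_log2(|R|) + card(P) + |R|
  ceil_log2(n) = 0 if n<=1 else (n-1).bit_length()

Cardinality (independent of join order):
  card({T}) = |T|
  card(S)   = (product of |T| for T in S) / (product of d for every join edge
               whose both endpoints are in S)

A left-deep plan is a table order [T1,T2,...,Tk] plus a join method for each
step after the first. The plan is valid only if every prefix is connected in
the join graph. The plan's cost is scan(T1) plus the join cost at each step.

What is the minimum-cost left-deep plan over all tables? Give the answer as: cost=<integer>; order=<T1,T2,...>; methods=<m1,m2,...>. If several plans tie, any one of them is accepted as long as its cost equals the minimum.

Selinger DP (subsets sized 1..n):
  {C}: scan cost=60, card=60
  {B}: scan cost=20, card=20
  {D}: scan cost=40, card=40
  {A}: scan cost=400, card=400
  {BC}: card=60; try (B,hash)→320, (B,nl_idx)→420, (C,merge)→560, (B,merge)→600, (C,hash)→760, (C,nl)→1220 …(+1); best=320 via (B,hash)
  {BD}: card=40; try (D,nl_idx)→180, (B,hash)→280, (B,nl_idx)→280, (D,merge)→420, (B,merge)→440, (D,hash)→520 …(+2); best=180 via (D,nl_idx)
  {AD}: card=3200; try (D,hash)→1280, (A,merge)→4320, (D,merge)→4680, (D,nl_idx)→6000, (A,hash)→7280, (A,nl)→16040 …(+1); best=1280 via (D,hash)
  {BCD}: card=120; try (D,nl_idx)→800, (D,hash)→860, (C,merge)→880, (C,hash)→940, (D,merge)→1020, (C,nl)→2580 …(+1); best=800 via (D,nl_idx)
  {ABD}: card=3200; try (A,merge)→4460, (B,hash)→4680, (A,hash)→7420, (A,nl)→16180, (B,nl_idx)→20480, (B,merge)→43000 …(+1); best=4460 via (A,merge)
  {ABCD}: card=9600; try (A,merge)→5760, (A,hash)→8120, (C,hash)→8380, (C,merge)→46480, (A,nl)→48800, (C,nl)→196460; best=5760 via (A,merge)

cost=5760; order=C,B,D,A; methods=hash,nl_idx,merge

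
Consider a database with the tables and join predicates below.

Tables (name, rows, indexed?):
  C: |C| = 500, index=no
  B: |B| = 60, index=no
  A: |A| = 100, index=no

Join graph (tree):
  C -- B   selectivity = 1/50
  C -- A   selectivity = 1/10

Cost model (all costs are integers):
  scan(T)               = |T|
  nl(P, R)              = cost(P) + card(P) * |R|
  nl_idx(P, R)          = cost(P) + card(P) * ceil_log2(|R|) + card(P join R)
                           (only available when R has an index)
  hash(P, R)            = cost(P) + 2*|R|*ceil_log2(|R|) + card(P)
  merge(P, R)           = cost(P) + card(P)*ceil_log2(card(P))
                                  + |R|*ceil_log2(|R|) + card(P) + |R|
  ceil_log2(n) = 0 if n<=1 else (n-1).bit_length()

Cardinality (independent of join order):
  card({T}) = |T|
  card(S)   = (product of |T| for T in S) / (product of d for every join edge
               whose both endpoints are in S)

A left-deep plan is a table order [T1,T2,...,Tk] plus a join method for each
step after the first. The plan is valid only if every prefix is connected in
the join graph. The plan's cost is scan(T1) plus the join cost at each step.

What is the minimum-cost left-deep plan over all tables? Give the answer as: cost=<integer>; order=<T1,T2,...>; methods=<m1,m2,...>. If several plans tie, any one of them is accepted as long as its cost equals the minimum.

cost=3720; order=C,B,A; methods=hash,hash

Selinger DP (subsets sized 1..n):
  {C}: scan cost=500, card=500
  {B}: scan cost=60, card=60
  {A}: scan cost=100, card=100
  {BC}: card=600; try (B,hash)→1720, (C,merge)→5480, (B,merge)→5920, (C,hash)→9120, (C,nl)→30060, (B,nl)→30500; best=1720 via (B,hash)
  {AC}: card=5000; try (A,hash)→2400, (C,merge)→5900, (A,merge)→6300, (C,hash)→9200, (C,nl)→50100, (A,nl)→50500; best=2400 via (A,hash)
  {ABC}: card=6000; try (A,hash)→3720, (B,hash)→8120, (A,merge)→9120, (A,nl)→61720, (B,merge)→72820, (B,nl)→302400; best=3720 via (A,hash)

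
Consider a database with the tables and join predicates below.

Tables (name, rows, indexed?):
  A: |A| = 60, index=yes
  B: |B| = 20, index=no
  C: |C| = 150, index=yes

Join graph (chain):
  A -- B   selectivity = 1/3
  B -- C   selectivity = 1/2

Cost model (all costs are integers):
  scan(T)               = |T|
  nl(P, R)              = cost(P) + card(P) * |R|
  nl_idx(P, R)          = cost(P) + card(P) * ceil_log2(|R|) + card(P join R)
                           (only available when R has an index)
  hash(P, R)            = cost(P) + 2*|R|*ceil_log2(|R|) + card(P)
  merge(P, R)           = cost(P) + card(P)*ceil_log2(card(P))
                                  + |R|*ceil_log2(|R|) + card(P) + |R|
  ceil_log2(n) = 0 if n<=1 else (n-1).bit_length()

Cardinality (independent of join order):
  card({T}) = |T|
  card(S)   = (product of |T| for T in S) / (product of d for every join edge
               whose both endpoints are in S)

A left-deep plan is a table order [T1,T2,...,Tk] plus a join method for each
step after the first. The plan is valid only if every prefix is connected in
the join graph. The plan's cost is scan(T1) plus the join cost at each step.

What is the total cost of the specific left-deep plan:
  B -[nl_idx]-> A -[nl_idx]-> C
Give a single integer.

33740

step 1: scan B: cost=20, card=20
step 2: join A via nl_idx
    card(P join A) = 20*60/(3) = 400
    cost = 20 + 20*6 + 400 = 540
step 3: join C via nl_idx
    card(P join C) = 400*150/(2) = 30000
    cost = 540 + 400*8 + 30000 = 33740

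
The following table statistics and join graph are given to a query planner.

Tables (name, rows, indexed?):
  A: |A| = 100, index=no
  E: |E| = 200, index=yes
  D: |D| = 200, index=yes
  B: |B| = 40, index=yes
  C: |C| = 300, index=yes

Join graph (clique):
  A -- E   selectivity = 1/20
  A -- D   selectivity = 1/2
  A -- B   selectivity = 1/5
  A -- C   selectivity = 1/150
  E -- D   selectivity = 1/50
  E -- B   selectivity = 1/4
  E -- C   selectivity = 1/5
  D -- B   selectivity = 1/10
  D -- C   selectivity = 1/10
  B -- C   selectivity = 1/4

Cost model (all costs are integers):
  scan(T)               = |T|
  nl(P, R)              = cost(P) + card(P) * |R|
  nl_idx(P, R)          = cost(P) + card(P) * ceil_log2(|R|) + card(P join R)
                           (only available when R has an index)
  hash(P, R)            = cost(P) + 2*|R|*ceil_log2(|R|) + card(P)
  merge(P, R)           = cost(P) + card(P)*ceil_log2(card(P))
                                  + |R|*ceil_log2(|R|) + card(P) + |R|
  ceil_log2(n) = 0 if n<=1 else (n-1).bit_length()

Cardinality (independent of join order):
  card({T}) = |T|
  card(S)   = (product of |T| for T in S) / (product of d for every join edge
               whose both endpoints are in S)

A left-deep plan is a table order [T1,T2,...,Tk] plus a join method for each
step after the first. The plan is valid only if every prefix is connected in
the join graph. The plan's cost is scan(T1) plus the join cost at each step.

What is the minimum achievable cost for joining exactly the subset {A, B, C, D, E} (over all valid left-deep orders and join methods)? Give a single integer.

Selinger DP over subsets of {A,B,C,D,E}:
  {A}: scan cost=100, card=100
  {E}: scan cost=200, card=200
  {D}: scan cost=200, card=200
  {B}: scan cost=40, card=40
  {C}: scan cost=300, card=300
  {AE}: card=1000; try (A,hash)→1800, (E,nl_idx)→1900, (E,merge)→2700, (A,merge)→2800, (E,hash)→3400, (E,nl)→20100 …(+1); best=1800 via (A,hash)
  {AD}: card=10000; try (A,hash)→1800, (D,merge)→2700, (A,merge)→2800, (D,hash)→3400, (D,nl_idx)→10900, (D,nl)→20100 …(+1); best=1800 via (A,hash)
  {AB}: card=800; try (B,hash)→680, (A,merge)→1120, (B,merge)→1180, (A,hash)→1480, (B,nl_idx)→1500, (A,nl)→4040 …(+1); best=680 via (B,hash)
  {AC}: card=200; try (C,nl_idx)→1200, (A,hash)→2000, (C,merge)→3900, (A,merge)→4100, (C,hash)→5600, (C,nl)→30100 …(+1); best=1200 via (C,nl_idx)
  {DE}: card=800; try (E,nl_idx)→2600, (D,nl_idx)→2600, (E,hash)→3600, (D,hash)→3600, (E,merge)→3800, (D,merge)→3800 …(+2); best=2600 via (E,nl_idx)
  {BE}: card=2000; try (B,hash)→880, (E,merge)→2120, (B,merge)→2280, (E,nl_idx)→2360, (E,hash)→3280, (B,nl_idx)→3400 …(+2); best=880 via (B,hash)
  {CE}: card=12000; try (E,hash)→3800, (C,merge)→5000, (E,merge)→5100, (C,hash)→5800, (C,nl_idx)→14000, (E,nl_idx)→14700 …(+2); best=3800 via (E,hash)
  {BD}: card=800; try (B,hash)→880, (D,nl_idx)→1160, (D,merge)→2120, (B,nl_idx)→2200, (B,merge)→2280, (D,hash)→3280 …(+2); best=880 via (B,hash)
  {CD}: card=6000; try (D,hash)→3800, (C,merge)→5000, (D,merge)→5100, (C,hash)→5800, (C,nl_idx)→8000, (D,nl_idx)→8700 …(+2); best=3800 via (D,hash)
  {BC}: card=3000; try (B,hash)→1080, (C,merge)→3320, (C,nl_idx)→3400, (B,merge)→3580, (B,nl_idx)→5100, (C,hash)→5480 …(+2); best=1080 via (B,hash)
  {ADE}: card=2000; try (A,hash)→4800, (D,hash)→6000, (D,nl_idx)→11800, (A,merge)→12200, (D,merge)→14600, (E,hash)→15000 …(+5); best=4800 via (A,hash)
  {ABE}: card=2000; try (B,hash)→3280, (A,hash)→4280, (E,hash)→4680, (E,nl_idx)→9080, (B,nl_idx)→9800, (E,merge)→11280 …(+5); best=3280 via (B,hash)
  {ACE}: card=400; try (E,nl_idx)→3200, (E,hash)→4600, (E,merge)→4800, (C,hash)→8200, (C,nl_idx)→11200, (C,merge)→15800 …(+5); best=3200 via (E,nl_idx)
  {ABD}: card=8000; try (A,hash)→3080, (D,hash)→4680, (A,merge)→10480, (D,merge)→11280, (B,hash)→12280, (D,nl_idx)→15080 …(+5); best=3080 via (A,hash)
  {ACD}: card=2000; try (D,hash)→4600, (D,merge)→4800, (D,nl_idx)→4800, (A,hash)→11200, (C,hash)→17200, (D,nl)→41200 …(+5); best=4600 via (D,hash)
  {ABC}: card=400; try (B,hash)→1880, (B,nl_idx)→2800, (B,merge)→3280, (A,hash)→5480, (C,hash)→6880, (C,nl_idx)→8280 …(+5); best=1880 via (B,hash)
  {BDE}: card=800; try (B,hash)→3880, (E,hash)→4880, (D,hash)→6080, (E,nl_idx)→8080, (B,nl_idx)→8200, (E,merge)→11480 …(+6); best=3880 via (B,hash)
  {CDE}: card=4800; try (C,hash)→8800, (E,hash)→13000, (C,merge)→14400, (C,nl_idx)→14600, (D,hash)→19000, (E,nl_idx)→56600 …(+6); best=8800 via (C,hash)
  {BCE}: card=30000; try (E,hash)→7280, (C,hash)→8280, (B,hash)→16280, (C,merge)→27880, (E,merge)→41880, (C,nl_idx)→48880 …(+6); best=7280 via (E,hash)
  {BCD}: card=6000; try (C,hash)→7080, (D,hash)→7280, (B,hash)→10280, (C,merge)→12680, (C,nl_idx)→14080, (D,nl_idx)→31080 …(+6); best=7080 via (C,hash)
  {ABDE}: card=400; try (A,hash)→6080, (B,hash)→7280, (D,hash)→8480, (A,merge)→13480, (E,hash)→14280, (B,nl_idx)→17200 …(+9); best=6080 via (A,hash)
  {ACDE}: card=80; try (D,nl_idx)→6480, (D,hash)→6800, (D,merge)→9000, (E,hash)→9800, (C,hash)→12200, (A,hash)→15000 …(+9); best=6480 via (D,nl_idx)
  {ABCE}: card=200; try (B,hash)→4080, (E,nl_idx)→5280, (E,hash)→5480, (B,nl_idx)→5800, (B,merge)→7480, (E,merge)→7680 …(+9); best=4080 via (B,hash)
  {ABCD}: card=400; try (D,hash)→5480, (D,nl_idx)→5480, (B,hash)→7080, (D,merge)→7680, (A,hash)→14480, (C,hash)→16480 …(+9); best=5480 via (D,hash)
  {BCDE}: card=1200; try (C,hash)→10080, (C,nl_idx)→12280, (B,hash)→14080, (C,merge)→15680, (E,hash)→16280, (B,nl_idx)→38800 …(+10); best=10080 via (C,hash)
  {ABCDE}: card=4; try (D,nl_idx)→5684, (B,nl_idx)→6964, (B,hash)→7040, (B,merge)→7400, (D,hash)→7480, (D,merge)→7680 …(+13); best=5684 via (D,nl_idx)

5684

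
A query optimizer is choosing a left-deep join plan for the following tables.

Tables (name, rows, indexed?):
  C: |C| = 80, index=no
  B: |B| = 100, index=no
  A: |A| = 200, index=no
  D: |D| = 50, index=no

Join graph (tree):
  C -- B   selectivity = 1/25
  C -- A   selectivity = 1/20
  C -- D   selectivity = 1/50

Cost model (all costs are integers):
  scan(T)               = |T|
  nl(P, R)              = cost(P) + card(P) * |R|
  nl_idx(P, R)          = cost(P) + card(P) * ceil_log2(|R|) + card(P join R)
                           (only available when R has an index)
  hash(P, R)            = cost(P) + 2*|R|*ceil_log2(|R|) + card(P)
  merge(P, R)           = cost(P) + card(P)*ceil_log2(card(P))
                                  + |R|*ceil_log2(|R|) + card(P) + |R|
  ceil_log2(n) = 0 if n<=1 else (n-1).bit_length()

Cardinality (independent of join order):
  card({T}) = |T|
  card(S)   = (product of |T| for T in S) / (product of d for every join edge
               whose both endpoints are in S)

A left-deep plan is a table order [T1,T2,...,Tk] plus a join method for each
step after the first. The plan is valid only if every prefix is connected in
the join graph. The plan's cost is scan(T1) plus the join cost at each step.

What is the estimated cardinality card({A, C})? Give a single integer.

Tables in S: A(200), C(80)
Edges inside S: C-A(d=20)
numerator = 200 * 80 = 16000
denominator = 20 = 20
card(S) = 16000 / 20 = 800

800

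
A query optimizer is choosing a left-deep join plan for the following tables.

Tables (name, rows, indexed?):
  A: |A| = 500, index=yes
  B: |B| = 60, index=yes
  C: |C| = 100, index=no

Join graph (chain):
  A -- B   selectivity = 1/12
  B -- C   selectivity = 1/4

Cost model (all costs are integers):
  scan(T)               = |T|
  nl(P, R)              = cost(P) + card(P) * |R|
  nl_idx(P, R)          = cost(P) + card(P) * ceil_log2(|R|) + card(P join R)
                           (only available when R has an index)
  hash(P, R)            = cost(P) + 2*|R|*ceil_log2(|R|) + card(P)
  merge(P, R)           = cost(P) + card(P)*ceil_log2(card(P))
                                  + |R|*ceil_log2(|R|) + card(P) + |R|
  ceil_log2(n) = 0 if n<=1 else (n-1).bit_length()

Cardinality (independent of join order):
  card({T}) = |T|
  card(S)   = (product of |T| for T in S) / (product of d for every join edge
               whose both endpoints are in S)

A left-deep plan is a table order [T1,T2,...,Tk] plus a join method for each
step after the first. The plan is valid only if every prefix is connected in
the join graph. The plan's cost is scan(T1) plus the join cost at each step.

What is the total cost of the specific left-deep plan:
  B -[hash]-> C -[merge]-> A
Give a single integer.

step 1: scan B: cost=60, card=60
step 2: join C via hash
    card(P join C) = 60*100/(4) = 1500
    cost = 60 + 2*100*7 + 60 = 1520
step 3: join A via merge
    card(P join A) = 1500*500/(12) = 62500
    cost = 1520 + 1500*11 + 500*9 + 1500 + 500 = 24520

24520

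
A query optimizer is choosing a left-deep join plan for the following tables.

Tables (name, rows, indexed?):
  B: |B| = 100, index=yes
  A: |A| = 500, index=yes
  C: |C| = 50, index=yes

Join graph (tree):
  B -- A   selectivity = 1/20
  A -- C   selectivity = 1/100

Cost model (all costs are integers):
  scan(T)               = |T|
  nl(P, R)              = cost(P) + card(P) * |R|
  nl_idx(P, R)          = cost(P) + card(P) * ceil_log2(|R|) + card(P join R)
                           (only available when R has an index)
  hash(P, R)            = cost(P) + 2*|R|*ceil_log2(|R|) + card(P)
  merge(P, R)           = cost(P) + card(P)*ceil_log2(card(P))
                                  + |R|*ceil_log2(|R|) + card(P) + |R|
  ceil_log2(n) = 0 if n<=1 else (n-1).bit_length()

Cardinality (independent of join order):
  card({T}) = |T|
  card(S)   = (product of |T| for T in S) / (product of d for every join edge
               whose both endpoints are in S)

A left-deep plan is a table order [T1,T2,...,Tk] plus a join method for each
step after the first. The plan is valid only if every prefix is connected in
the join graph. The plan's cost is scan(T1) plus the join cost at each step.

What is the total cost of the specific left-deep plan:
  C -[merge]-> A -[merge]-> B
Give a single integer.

8450

step 1: scan C: cost=50, card=50
step 2: join A via merge
    card(P join A) = 50*500/(100) = 250
    cost = 50 + 50*6 + 500*9 + 50 + 500 = 5400
step 3: join B via merge
    card(P join B) = 250*100/(20) = 1250
    cost = 5400 + 250*8 + 100*7 + 250 + 100 = 8450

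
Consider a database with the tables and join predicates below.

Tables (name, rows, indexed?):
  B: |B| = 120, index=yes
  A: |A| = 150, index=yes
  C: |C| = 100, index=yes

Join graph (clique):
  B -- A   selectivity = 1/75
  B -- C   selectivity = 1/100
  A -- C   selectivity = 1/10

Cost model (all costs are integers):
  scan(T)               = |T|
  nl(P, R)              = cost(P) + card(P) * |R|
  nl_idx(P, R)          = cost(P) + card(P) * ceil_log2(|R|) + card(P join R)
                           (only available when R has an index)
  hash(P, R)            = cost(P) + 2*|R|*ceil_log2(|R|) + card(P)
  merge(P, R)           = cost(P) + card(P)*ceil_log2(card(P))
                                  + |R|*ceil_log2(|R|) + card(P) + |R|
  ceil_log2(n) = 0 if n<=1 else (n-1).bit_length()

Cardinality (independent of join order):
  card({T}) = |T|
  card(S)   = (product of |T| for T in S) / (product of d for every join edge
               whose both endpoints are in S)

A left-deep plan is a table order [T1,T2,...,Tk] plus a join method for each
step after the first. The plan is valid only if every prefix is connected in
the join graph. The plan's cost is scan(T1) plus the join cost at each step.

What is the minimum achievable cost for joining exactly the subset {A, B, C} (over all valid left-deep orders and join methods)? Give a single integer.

1904

Selinger DP over subsets of {A,B,C}:
  {B}: scan cost=120, card=120
  {A}: scan cost=150, card=150
  {C}: scan cost=100, card=100
  {AB}: card=240; try (A,nl_idx)→1320, (B,nl_idx)→1440, (B,hash)→1980, (A,merge)→2430, (B,merge)→2460, (A,hash)→2640 …(+2); best=1320 via (A,nl_idx)
  {BC}: card=120; try (B,nl_idx)→920, (C,nl_idx)→1080, (C,hash)→1640, (B,merge)→1860, (C,merge)→1880, (B,hash)→1880 …(+2); best=920 via (B,nl_idx)
  {AC}: card=1500; try (C,hash)→1700, (A,merge)→2250, (C,merge)→2300, (A,nl_idx)→2400, (A,hash)→2600, (C,nl_idx)→2700 …(+2); best=1700 via (C,hash)
  {ABC}: card=24; try (A,nl_idx)→1904, (C,hash)→2960, (C,nl_idx)→3024, (A,merge)→3230, (A,hash)→3440, (C,merge)→4280 …(+6); best=1904 via (A,nl_idx)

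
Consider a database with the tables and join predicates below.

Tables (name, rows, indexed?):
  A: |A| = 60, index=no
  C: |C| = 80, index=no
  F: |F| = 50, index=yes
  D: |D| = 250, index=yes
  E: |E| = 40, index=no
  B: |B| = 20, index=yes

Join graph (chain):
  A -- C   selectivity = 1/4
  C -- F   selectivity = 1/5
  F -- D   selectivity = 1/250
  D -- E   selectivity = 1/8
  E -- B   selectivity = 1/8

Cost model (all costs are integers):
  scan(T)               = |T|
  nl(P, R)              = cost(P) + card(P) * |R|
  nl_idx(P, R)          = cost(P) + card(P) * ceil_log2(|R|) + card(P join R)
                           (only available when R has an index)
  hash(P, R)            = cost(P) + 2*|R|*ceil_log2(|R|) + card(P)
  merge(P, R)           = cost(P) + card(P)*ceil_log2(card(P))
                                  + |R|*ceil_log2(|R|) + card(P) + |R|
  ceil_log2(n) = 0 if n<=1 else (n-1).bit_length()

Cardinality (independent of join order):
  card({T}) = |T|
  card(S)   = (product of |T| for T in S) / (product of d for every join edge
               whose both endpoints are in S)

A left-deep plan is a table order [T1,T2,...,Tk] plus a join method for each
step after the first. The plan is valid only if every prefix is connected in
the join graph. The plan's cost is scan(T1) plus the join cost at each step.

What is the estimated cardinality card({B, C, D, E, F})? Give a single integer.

10000

Tables in S: B(20), C(80), D(250), E(40), F(50)
Edges inside S: C-F(d=5), F-D(d=250), D-E(d=8), E-B(d=8)
numerator = 20 * 80 * 250 * 40 * 50 = 800000000
denominator = 5 * 250 * 8 * 8 = 80000
card(S) = 800000000 / 80000 = 10000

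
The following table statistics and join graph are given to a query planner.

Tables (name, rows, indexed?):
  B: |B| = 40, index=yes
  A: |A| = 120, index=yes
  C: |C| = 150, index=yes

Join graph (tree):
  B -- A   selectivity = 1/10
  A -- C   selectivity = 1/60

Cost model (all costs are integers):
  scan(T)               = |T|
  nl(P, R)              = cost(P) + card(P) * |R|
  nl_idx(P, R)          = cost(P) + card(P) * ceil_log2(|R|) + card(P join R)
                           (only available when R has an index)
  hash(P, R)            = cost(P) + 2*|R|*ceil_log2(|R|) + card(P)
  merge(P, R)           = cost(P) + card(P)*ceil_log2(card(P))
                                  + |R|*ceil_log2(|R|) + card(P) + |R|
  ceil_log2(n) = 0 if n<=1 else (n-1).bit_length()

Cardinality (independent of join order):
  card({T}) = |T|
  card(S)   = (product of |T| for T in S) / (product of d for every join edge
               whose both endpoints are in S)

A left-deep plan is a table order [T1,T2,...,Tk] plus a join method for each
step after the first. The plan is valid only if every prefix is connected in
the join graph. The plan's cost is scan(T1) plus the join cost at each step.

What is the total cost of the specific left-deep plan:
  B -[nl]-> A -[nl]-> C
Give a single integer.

76840

step 1: scan B: cost=40, card=40
step 2: join A via nl
    card(P join A) = 40*120/(10) = 480
    cost = 40 + 40*120 = 4840
step 3: join C via nl
    card(P join C) = 480*150/(60) = 1200
    cost = 4840 + 480*150 = 76840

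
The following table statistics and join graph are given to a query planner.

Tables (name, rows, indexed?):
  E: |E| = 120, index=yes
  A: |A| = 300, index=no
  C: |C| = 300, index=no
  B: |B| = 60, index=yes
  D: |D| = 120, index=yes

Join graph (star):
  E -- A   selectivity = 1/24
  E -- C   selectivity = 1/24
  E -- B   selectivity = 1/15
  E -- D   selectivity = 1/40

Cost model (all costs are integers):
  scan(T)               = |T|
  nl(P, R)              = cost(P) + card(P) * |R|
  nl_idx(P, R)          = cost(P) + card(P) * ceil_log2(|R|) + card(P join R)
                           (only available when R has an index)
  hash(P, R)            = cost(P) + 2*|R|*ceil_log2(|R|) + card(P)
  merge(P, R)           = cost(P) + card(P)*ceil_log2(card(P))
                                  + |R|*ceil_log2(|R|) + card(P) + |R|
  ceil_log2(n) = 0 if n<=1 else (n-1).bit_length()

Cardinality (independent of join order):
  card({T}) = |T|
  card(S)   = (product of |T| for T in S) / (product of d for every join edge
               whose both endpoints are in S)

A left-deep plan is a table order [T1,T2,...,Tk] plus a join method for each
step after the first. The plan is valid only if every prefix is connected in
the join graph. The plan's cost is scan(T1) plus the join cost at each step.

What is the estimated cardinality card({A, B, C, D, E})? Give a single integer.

Tables in S: A(300), B(60), C(300), D(120), E(120)
Edges inside S: E-A(d=24), E-C(d=24), E-B(d=15), E-D(d=40)
numerator = 300 * 60 * 300 * 120 * 120 = 77760000000
denominator = 24 * 24 * 15 * 40 = 345600
card(S) = 77760000000 / 345600 = 225000

225000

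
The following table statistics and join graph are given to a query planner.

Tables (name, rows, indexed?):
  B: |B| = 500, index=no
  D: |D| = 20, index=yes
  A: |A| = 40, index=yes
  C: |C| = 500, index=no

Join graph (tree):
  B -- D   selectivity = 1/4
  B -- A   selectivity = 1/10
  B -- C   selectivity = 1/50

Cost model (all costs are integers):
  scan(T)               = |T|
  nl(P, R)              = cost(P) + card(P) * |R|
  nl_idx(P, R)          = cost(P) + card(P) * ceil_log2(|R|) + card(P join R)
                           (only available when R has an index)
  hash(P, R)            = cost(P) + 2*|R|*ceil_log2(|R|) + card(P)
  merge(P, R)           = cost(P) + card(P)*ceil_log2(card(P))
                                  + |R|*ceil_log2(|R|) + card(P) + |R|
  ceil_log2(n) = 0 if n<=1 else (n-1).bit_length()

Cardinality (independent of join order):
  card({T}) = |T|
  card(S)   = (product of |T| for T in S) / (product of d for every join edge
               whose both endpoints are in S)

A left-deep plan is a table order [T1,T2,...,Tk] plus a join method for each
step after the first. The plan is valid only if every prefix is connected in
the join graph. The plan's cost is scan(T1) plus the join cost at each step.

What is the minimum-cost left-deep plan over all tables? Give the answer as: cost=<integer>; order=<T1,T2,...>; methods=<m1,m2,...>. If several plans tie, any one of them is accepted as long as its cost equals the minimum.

Selinger DP (subsets sized 1..n):
  {B}: scan cost=500, card=500
  {D}: scan cost=20, card=20
  {A}: scan cost=40, card=40
  {C}: scan cost=500, card=500
  {BD}: card=2500; try (D,hash)→1200, (B,merge)→5140, (D,nl_idx)→5500, (D,merge)→5620, (B,hash)→9040, (B,nl)→10020 …(+1); best=1200 via (D,hash)
  {AB}: card=2000; try (A,hash)→1480, (B,merge)→5320, (A,nl_idx)→5500, (A,merge)→5780, (B,hash)→9080, (B,nl)→20040 …(+1); best=1480 via (A,hash)
  {BC}: card=5000; try (C,hash)→10000, (B,hash)→10000, (C,merge)→10500, (B,merge)→10500, (C,nl)→250500, (B,nl)→250500; best=10000 via (C,hash)
  {ABD}: card=10000; try (D,hash)→3680, (A,hash)→4180, (D,nl_idx)→21480, (D,merge)→25600, (A,nl_idx)→26200, (A,merge)→33980 …(+2); best=3680 via (D,hash)
  {BCD}: card=25000; try (C,hash)→12700, (D,hash)→15200, (C,merge)→38700, (D,nl_idx)→60000, (D,merge)→80120, (D,nl)→110000 …(+1); best=12700 via (C,hash)
  {ABC}: card=20000; try (C,hash)→12480, (A,hash)→15480, (C,merge)→30480, (A,nl_idx)→60000, (A,merge)→80280, (A,nl)→210000 …(+1); best=12480 via (C,hash)
  {ABCD}: card=100000; try (C,hash)→22680, (D,hash)→32680, (A,hash)→38180, (C,merge)→158680, (D,nl_idx)→212480, (A,nl_idx)→262700 …(+5); best=22680 via (C,hash)

cost=22680; order=B,A,D,C; methods=hash,hash,hash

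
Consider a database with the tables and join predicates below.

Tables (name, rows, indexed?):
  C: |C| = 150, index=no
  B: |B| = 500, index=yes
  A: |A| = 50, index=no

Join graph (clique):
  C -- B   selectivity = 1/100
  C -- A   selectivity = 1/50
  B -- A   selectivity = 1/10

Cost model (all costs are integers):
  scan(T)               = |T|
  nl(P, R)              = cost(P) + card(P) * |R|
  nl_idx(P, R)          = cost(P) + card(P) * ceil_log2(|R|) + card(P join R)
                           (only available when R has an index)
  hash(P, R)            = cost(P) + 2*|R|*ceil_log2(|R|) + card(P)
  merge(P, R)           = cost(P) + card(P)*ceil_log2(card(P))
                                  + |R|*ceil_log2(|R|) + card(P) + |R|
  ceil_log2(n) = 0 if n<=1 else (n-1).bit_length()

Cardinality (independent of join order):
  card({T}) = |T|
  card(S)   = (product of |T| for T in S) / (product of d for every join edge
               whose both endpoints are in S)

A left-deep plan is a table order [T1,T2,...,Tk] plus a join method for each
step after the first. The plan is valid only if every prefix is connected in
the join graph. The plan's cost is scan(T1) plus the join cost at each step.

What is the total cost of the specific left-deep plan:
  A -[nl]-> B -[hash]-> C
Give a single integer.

step 1: scan A: cost=50, card=50
step 2: join B via nl
    card(P join B) = 50*500/(10) = 2500
    cost = 50 + 50*500 = 25050
step 3: join C via hash
    card(P join C) = 2500*150/(100*50) = 75
    cost = 25050 + 2*150*8 + 2500 = 29950

29950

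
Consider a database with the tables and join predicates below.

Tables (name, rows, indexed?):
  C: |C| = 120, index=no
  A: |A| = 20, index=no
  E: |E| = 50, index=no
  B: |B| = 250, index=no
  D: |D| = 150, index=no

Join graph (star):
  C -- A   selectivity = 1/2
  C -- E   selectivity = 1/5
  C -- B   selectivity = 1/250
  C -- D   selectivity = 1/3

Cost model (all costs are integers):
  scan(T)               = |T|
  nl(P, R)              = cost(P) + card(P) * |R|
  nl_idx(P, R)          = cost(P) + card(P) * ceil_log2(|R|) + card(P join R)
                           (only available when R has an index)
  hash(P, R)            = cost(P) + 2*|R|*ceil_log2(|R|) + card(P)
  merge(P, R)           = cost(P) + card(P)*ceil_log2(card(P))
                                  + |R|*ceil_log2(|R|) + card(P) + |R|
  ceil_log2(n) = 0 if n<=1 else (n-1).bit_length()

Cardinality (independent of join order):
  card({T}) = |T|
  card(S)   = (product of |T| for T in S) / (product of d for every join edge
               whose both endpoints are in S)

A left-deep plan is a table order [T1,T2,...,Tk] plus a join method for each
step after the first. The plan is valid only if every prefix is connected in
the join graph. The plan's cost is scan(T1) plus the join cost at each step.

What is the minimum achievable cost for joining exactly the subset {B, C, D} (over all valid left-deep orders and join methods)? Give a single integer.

Selinger DP over subsets of {B,C,D}:
  {C}: scan cost=120, card=120
  {B}: scan cost=250, card=250
  {D}: scan cost=150, card=150
  {BC}: card=120; try (C,hash)→2180, (B,merge)→3330, (C,merge)→3460, (B,hash)→4240, (B,nl)→30120, (C,nl)→30250; best=2180 via (C,hash)
  {CD}: card=6000; try (C,hash)→1980, (D,merge)→2430, (C,merge)→2460, (D,hash)→2640, (D,nl)→18120, (C,nl)→18150; best=1980 via (C,hash)
  {BCD}: card=6000; try (D,merge)→4490, (D,hash)→4700, (B,hash)→11980, (D,nl)→20180, (B,merge)→88230, (B,nl)→1501980; best=4490 via (D,merge)

4490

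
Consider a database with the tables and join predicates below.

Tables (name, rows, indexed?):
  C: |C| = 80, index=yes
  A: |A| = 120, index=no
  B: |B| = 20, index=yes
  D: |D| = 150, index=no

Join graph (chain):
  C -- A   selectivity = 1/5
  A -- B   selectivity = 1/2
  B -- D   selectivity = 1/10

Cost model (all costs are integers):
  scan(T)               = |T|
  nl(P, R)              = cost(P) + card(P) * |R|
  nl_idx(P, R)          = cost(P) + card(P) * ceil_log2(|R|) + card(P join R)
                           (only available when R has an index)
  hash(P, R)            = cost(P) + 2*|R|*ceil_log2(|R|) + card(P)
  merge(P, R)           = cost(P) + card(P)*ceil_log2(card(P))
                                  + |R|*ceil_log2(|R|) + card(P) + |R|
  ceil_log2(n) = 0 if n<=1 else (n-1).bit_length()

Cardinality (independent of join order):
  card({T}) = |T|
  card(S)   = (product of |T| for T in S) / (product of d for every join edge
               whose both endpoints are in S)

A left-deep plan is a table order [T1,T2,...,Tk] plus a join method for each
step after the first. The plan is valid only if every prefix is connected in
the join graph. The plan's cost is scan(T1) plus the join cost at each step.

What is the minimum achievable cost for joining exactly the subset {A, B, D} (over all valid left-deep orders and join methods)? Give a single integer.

Selinger DP over subsets of {A,B,D}:
  {A}: scan cost=120, card=120
  {B}: scan cost=20, card=20
  {D}: scan cost=150, card=150
  {AB}: card=1200; try (B,hash)→440, (A,merge)→1100, (B,merge)→1200, (A,hash)→1720, (B,nl_idx)→1920, (A,nl)→2420 …(+1); best=440 via (B,hash)
  {BD}: card=300; try (B,hash)→500, (B,nl_idx)→1200, (D,merge)→1490, (B,merge)→1620, (D,hash)→2440, (D,nl)→3020 …(+1); best=500 via (B,hash)
  {ABD}: card=18000; try (A,hash)→2480, (D,hash)→4040, (A,merge)→4460, (D,merge)→16190, (A,nl)→36500, (D,nl)→180440; best=2480 via (A,hash)

2480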